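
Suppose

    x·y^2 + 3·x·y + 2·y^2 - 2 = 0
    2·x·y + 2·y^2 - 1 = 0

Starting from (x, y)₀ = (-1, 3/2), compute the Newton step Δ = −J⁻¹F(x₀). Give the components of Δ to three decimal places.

(0.630, -0.597)

At (-1, 3/2): F = (-4.250, 0.500).
Jacobian J = [[y^2 + 3·y, 2·x·y + 3·x + 4·y], [2·y, 2·x + 4·y]].
At the point, J = [[6.750, 0.000], [3.000, 4.000]] (det J = 27.000).
Solving J·Δ = −F gives Δ = (0.630, -0.597).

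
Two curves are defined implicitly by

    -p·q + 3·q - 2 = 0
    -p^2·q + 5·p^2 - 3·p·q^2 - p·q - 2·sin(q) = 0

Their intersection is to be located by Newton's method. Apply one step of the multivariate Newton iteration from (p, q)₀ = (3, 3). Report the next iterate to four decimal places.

At (3, 3): F = (-2.0000, -72.282240).
Jacobian J = [[-q, -p + 3], [-2·p·q + 10·p - 3·q^2 - q, -p^2 - 6·p·q - p - 2·cos(q)]].
At the point, J = [[-3.0000, 0.0000], [-18.0000, -64.020015]] (det J = 192.060045).
Solving J·Δ = −F gives Δ = (-0.6667, -0.9416).
Then the next iterate is (p, q)₁ = (2.3333, 2.0584).

(2.3333, 2.0584)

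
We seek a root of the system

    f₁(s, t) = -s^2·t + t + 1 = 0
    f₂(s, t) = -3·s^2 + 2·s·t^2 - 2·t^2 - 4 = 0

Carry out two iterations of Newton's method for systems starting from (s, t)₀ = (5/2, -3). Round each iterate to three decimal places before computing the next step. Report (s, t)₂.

(0.712, -4.865)

At (5/2, -3): F = (16.750, 4.250).
Jacobian J = [[-2·s·t, -s^2 + 1], [-6·s + 2·t^2, 4·s·t - 4·t]].
At the point, J = [[15.000, -5.250], [3.000, -18.000]] (det J = -254.250).
Solving J·Δ = −F gives Δ = (-1.098, 0.053).
Then the next iterate is (s, t)₁ = (1.402, -2.947).
Round to (1.402, -2.947) and repeat: F = (3.84563, -2.91423), J = [[8.26339, -0.96560], [8.95762, -4.73878]].
Δ = (-0.690, -1.918), so (s, t)₂ = (0.712, -4.865).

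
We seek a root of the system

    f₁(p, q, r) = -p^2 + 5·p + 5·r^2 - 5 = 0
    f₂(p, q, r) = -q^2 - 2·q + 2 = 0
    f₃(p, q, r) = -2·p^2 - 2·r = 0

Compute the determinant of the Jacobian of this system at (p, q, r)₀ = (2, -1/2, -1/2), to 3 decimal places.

42.000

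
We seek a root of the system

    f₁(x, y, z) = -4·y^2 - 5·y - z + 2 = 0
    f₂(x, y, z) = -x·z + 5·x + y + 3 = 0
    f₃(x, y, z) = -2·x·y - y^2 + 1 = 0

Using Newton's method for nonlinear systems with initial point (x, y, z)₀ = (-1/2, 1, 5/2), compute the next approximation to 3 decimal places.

At (-1/2, 1, 5/2): F = (-9.500, 2.750, 1.000).
Jacobian J = [[0, -8·y - 5, -1], [-z + 5, 1, -x], [-2·y, -2·x - 2·y, 0]].
At the point, J = [[0.000, -13.000, -1.000], [2.500, 1.000, 0.500], [-2.000, -1.000, 0.000]] (det J = 13.500).
Solving J·Δ = −F gives Δ = (0.556, -0.111, -8.056).
Then the next iterate is (x, y, z)₁ = (0.056, 0.889, -5.556).

(0.056, 0.889, -5.556)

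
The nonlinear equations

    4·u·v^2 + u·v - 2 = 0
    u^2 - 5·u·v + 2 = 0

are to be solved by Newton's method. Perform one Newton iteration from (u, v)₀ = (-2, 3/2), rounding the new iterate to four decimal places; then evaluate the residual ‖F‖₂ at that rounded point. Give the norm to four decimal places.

At (-2, 3/2): F = (-23.0000, 21.0000).
Jacobian J = [[4·v^2 + v, 8·u·v + u], [2·u - 5·v, -5·u]].
At the point, J = [[10.5000, -26.0000], [-11.5000, 10.0000]] (det J = -194.0000).
Solving J·Δ = −F gives Δ = (1.6289, -0.2268).
Then the next iterate is (u, v)₁ = (-0.3711, 1.2732).
Re-evaluating at (-0.3711, 1.2732): F = (-4.878754, 4.500138), so ‖F‖₂ = 6.6373.

6.6373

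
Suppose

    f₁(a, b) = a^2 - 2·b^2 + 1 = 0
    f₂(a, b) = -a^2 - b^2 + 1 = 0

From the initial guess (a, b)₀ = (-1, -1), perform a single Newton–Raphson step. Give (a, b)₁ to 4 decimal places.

(-0.6667, -0.8333)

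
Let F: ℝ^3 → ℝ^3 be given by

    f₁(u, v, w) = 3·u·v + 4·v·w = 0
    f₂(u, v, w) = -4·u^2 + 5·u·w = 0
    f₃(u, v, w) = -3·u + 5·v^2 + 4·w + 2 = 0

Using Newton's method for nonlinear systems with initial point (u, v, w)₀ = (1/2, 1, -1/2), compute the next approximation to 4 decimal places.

At (1/2, 1, -1/2): F = (-0.5000, -2.2500, 3.5000).
Jacobian J = [[3·v, 3·u + 4·w, 4·v], [-8·u + 5·w, 0, 5·u], [-3, 10·v, 4]].
At the point, J = [[3.0000, -0.5000, 4.0000], [-6.5000, 0.0000, 2.5000], [-3.0000, 10.0000, 4.0000]] (det J = -344.2500).
Solving J·Δ = −F gives Δ = (-0.2509, -0.5243, 0.2476).
Then the next iterate is (u, v, w)₁ = (0.2491, 0.4757, -0.2524).

(0.2491, 0.4757, -0.2524)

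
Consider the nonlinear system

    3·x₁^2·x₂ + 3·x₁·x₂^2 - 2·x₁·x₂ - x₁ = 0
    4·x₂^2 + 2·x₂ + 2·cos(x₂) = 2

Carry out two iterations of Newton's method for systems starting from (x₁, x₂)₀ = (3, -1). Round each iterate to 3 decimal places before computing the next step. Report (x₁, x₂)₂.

At (3, -1): F = (-15.000, 1.08060).
Jacobian J = [[6·x₁·x₂ + 3·x₂^2 - 2·x₂ - 1, 3·x₁^2 + 6·x₁·x₂ - 2·x₁], [0, 8·x₂ - 2·sin(x₂) + 2]].
At the point, J = [[-14.000, 3.000], [0.000, -4.31706]] (det J = 60.43881).
Solving J·Δ = −F gives Δ = (-1.018, 0.250).
Then the next iterate is (x₁, x₂)₁ = (1.982, -0.750).
Round to (1.982, -0.750) and repeat: F = (-4.50310, 0.21338), J = [[-6.73150, -1.09803], [0.000, -2.63672]].
Δ = (-0.682, 0.081), so (x₁, x₂)₂ = (1.300, -0.669).

(1.300, -0.669)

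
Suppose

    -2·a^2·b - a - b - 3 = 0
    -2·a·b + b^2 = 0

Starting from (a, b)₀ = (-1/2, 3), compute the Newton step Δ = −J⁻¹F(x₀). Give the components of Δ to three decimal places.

At (-1/2, 3): F = (-7.000, 12.000).
Jacobian J = [[-4·a·b - 1, -2·a^2 - 1], [-2·b, -2·a + 2·b]].
At the point, J = [[5.000, -1.500], [-6.000, 7.000]] (det J = 26.000).
Solving J·Δ = −F gives Δ = (1.192, -0.692).

(1.192, -0.692)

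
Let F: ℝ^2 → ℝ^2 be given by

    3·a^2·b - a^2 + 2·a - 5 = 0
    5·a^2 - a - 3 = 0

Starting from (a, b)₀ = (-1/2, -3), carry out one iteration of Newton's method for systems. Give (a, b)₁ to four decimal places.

At (-1/2, -3): F = (-8.5000, -1.2500).
Jacobian J = [[6·a·b - 2·a + 2, 3·a^2], [10·a - 1, 0]].
At the point, J = [[12.0000, 0.7500], [-6.0000, 0.0000]] (det J = 4.5000).
Solving J·Δ = −F gives Δ = (-0.2083, 14.6667).
Then the next iterate is (a, b)₁ = (-0.7083, 11.6667).

(-0.7083, 11.6667)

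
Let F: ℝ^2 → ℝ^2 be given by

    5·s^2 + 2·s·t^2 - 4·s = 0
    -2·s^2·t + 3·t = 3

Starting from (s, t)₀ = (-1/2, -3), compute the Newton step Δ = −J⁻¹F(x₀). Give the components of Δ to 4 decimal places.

(-0.8312, 2.2051)

At (-1/2, -3): F = (-5.7500, -10.5000).
Jacobian J = [[10·s + 2·t^2 - 4, 4·s·t], [-4·s·t, -2·s^2 + 3]].
At the point, J = [[9.0000, 6.0000], [-6.0000, 2.5000]] (det J = 58.5000).
Solving J·Δ = −F gives Δ = (-0.8312, 2.2051).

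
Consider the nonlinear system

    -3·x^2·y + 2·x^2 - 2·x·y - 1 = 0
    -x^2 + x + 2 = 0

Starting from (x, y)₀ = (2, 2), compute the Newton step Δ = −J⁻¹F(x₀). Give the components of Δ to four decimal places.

At (2, 2): F = (-25.0000, 0.0000).
Jacobian J = [[-6·x·y + 4·x - 2·y, -3·x^2 - 2·x], [-2·x + 1, 0]].
At the point, J = [[-20.0000, -16.0000], [-3.0000, 0.0000]] (det J = -48.0000).
Solving J·Δ = −F gives Δ = (0.0000, -1.5625).

(0.0000, -1.5625)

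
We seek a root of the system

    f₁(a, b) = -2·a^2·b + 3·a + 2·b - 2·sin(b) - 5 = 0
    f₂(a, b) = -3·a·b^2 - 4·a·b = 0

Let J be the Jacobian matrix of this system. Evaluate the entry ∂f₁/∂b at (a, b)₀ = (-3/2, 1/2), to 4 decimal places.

∂f₁/∂b = -2·a^2 - 2·cos(b) + 2.
At (-3/2, 1/2) this is -4.2552.

-4.2552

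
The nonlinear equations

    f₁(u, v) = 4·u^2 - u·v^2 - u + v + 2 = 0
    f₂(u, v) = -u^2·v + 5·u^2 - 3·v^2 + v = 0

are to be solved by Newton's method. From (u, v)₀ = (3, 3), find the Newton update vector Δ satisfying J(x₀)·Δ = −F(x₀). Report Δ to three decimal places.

At (3, 3): F = (11.000, -6.000).
Jacobian J = [[8·u - v^2 - 1, -2·u·v + 1], [-2·u·v + 10·u, -u^2 - 6·v + 1]].
At the point, J = [[14.000, -17.000], [12.000, -26.000]] (det J = -160.000).
Solving J·Δ = −F gives Δ = (-2.425, -1.350).

(-2.425, -1.350)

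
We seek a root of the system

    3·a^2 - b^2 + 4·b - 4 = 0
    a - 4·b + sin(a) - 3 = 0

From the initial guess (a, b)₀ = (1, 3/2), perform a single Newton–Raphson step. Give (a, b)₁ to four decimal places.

(0.8496, -0.3476)

At (1, 3/2): F = (2.7500, -7.158529).
Jacobian J = [[6·a, -2·b + 4], [cos(a) + 1, -4]].
At the point, J = [[6.0000, 1.0000], [1.540302, -4.0000]] (det J = -25.540302).
Solving J·Δ = −F gives Δ = (-0.1504, -1.8476).
Then the next iterate is (a, b)₁ = (0.8496, -0.3476).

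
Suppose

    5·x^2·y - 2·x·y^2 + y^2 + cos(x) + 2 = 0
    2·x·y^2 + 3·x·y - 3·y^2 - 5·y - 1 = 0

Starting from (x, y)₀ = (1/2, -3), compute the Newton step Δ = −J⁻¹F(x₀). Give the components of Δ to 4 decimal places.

(0.0108, 0.9885)

At (1/2, -3): F = (-0.872417, -8.5000).
Jacobian J = [[10·x·y - 2·y^2 - sin(x), 5·x^2 - 4·x·y + 2·y], [2·y^2 + 3·y, 4·x·y + 3·x - 6·y - 5]].
At the point, J = [[-33.479426, 1.2500], [9.0000, 8.5000]] (det J = -295.825117).
Solving J·Δ = −F gives Δ = (0.0108, 0.9885).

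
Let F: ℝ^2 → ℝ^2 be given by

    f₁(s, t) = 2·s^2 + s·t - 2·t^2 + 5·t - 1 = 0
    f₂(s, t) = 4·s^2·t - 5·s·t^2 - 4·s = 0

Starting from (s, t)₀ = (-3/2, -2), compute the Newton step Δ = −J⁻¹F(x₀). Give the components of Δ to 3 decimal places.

(-0.205, 0.857)

At (-3/2, -2): F = (-11.500, 18.000).
Jacobian J = [[4·s + t, s - 4·t + 5], [8·s·t - 5·t^2 - 4, 4·s^2 - 10·s·t]].
At the point, J = [[-8.000, 11.500], [0.000, -21.000]] (det J = 168.000).
Solving J·Δ = −F gives Δ = (-0.205, 0.857).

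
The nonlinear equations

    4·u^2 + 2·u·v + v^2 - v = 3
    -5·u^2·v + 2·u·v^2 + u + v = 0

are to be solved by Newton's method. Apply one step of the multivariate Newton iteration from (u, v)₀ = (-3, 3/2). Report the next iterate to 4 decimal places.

At (-3, 3/2): F = (24.7500, -82.5000).
Jacobian J = [[8·u + 2·v, 2·u + 2·v - 1], [-10·u·v + 2·v^2 + 1, -5·u^2 + 4·u·v + 1]].
At the point, J = [[-21.0000, -4.0000], [50.5000, -62.0000]] (det J = 1504.0000).
Solving J·Δ = −F gives Δ = (1.2397, -0.3209).
Then the next iterate is (u, v)₁ = (-1.7603, 1.1791).

(-1.7603, 1.1791)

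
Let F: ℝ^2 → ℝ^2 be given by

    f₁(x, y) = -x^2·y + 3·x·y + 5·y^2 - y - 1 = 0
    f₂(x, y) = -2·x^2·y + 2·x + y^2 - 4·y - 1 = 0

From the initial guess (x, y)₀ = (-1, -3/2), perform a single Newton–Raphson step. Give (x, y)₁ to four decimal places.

At (-1, -3/2): F = (17.7500, 8.2500).
Jacobian J = [[-2·x·y + 3·y, -x^2 + 3·x + 10·y - 1], [-4·x·y + 2, -2·x^2 + 2·y - 4]].
At the point, J = [[-7.5000, -20.0000], [-4.0000, -9.0000]] (det J = -12.5000).
Solving J·Δ = −F gives Δ = (0.4200, 0.7300).
Then the next iterate is (x, y)₁ = (-0.5800, -0.7700).

(-0.5800, -0.7700)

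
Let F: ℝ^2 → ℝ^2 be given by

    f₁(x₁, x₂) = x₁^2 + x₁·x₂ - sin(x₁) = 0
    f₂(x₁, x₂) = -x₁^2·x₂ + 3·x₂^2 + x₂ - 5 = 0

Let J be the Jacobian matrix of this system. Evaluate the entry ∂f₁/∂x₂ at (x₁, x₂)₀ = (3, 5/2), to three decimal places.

3.000

∂f₁/∂x₂ = x₁.
At (3, 5/2) this is 3.000.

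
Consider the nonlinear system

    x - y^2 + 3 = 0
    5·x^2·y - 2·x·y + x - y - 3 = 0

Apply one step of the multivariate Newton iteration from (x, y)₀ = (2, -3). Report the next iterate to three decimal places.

(1.351, -2.225)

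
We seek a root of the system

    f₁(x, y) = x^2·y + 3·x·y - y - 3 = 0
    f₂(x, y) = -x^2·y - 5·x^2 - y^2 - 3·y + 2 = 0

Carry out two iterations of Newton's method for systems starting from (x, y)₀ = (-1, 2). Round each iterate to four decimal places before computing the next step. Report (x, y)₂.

(-0.9554, -0.3466)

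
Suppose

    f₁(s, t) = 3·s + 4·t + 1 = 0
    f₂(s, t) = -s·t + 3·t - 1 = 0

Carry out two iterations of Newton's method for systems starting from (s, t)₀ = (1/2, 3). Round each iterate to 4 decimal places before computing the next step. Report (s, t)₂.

At (1/2, 3): F = (14.5000, 6.5000).
Jacobian J = [[3, 4], [-t, -s + 3]].
At the point, J = [[3.0000, 4.0000], [-3.0000, 2.5000]] (det J = 19.5000).
Solving J·Δ = −F gives Δ = (-0.5256, -3.2308).
Then the next iterate is (s, t)₁ = (-0.0256, -0.2308).
Round to (-0.0256, -0.2308) and repeat: F = (0.0000, -1.698308), J = [[3.0000, 4.0000], [0.2308, 3.0256]].
Δ = (-0.8332, 0.6249), so (s, t)₂ = (-0.8588, 0.3941).

(-0.8588, 0.3941)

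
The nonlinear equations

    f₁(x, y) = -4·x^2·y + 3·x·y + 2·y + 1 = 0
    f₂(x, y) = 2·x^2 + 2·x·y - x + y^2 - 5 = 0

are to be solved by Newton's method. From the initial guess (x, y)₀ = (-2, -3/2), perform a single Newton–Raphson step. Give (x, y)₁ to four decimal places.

At (-2, -3/2): F = (31.0000, 13.2500).
Jacobian J = [[-8·x·y + 3·y, -4·x^2 + 3·x + 2], [4·x + 2·y - 1, 2·x + 2·y]].
At the point, J = [[-28.5000, -20.0000], [-12.0000, -7.0000]] (det J = -40.5000).
Solving J·Δ = −F gives Δ = (1.1852, -0.1389).
Then the next iterate is (x, y)₁ = (-0.8148, -1.6389).

(-0.8148, -1.6389)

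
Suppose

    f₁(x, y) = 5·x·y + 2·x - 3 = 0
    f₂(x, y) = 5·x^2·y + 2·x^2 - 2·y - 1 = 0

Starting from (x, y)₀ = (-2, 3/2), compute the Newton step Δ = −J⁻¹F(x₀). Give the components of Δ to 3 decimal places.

(-0.268, -2.455)

At (-2, 3/2): F = (-22.000, 34.000).
Jacobian J = [[5·y + 2, 5·x], [10·x·y + 4·x, 5·x^2 - 2]].
At the point, J = [[9.500, -10.000], [-38.000, 18.000]] (det J = -209.000).
Solving J·Δ = −F gives Δ = (-0.268, -2.455).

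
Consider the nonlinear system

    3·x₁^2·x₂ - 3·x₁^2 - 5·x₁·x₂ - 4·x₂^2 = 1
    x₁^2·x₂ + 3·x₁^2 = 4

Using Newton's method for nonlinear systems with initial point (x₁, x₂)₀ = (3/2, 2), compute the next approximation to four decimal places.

At (3/2, 2): F = (-25.2500, 7.2500).
Jacobian J = [[6·x₁·x₂ - 6·x₁ - 5·x₂, 3·x₁^2 - 5·x₁ - 8·x₂], [2·x₁·x₂ + 6·x₁, x₁^2]].
At the point, J = [[-1.0000, -16.7500], [15.0000, 2.2500]] (det J = 249.0000).
Solving J·Δ = −F gives Δ = (-0.2595, -1.4920).
Then the next iterate is (x₁, x₂)₁ = (1.2405, 0.5080).

(1.2405, 0.5080)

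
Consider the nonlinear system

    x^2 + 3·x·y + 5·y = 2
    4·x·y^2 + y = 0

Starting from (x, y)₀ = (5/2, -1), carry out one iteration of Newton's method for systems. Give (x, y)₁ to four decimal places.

(3.0028, -0.4205)

At (5/2, -1): F = (-8.2500, 9.0000).
Jacobian J = [[2·x + 3·y, 3·x + 5], [4·y^2, 8·x·y + 1]].
At the point, J = [[2.0000, 12.5000], [4.0000, -19.0000]] (det J = -88.0000).
Solving J·Δ = −F gives Δ = (0.5028, 0.5795).
Then the next iterate is (x, y)₁ = (3.0028, -0.4205).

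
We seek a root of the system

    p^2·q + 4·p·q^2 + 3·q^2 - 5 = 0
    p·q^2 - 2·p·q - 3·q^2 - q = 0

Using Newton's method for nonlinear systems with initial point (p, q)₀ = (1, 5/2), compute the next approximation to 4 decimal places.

At (1, 5/2): F = (41.2500, -20.0000).
Jacobian J = [[2·p·q + 4·q^2, p^2 + 8·p·q + 6·q], [q^2 - 2·q, 2·p·q - 2·p - 6·q - 1]].
At the point, J = [[30.0000, 36.0000], [1.2500, -13.0000]] (det J = -435.0000).
Solving J·Δ = −F gives Δ = (0.4224, -1.4978).
Then the next iterate is (p, q)₁ = (1.4224, 1.0022).

(1.4224, 1.0022)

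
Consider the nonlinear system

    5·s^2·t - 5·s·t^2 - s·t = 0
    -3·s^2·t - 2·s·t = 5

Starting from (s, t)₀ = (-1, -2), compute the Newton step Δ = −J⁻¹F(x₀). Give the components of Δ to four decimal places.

(-0.4386, 0.5088)

At (-1, -2): F = (8.0000, -3.0000).
Jacobian J = [[10·s·t - 5·t^2 - t, 5·s^2 - 10·s·t - s], [-6·s·t - 2·t, -3·s^2 - 2·s]].
At the point, J = [[2.0000, -14.0000], [-8.0000, -1.0000]] (det J = -114.0000).
Solving J·Δ = −F gives Δ = (-0.4386, 0.5088).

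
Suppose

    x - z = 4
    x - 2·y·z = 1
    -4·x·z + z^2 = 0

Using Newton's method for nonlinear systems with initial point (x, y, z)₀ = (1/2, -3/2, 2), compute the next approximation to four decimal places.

(-1.3333, -6.0833, -5.3333)

At (1/2, -3/2, 2): F = (-5.5000, 5.5000, 0.0000).
Jacobian J = [[1, 0, -1], [1, -2·z, -2·y], [-4·z, 0, -4·x + 2·z]].
At the point, J = [[1.0000, 0.0000, -1.0000], [1.0000, -4.0000, 3.0000], [-8.0000, 0.0000, 2.0000]] (det J = 24.0000).
Solving J·Δ = −F gives Δ = (-1.8333, -4.5833, -7.3333).
Then the next iterate is (x, y, z)₁ = (-1.3333, -6.0833, -5.3333).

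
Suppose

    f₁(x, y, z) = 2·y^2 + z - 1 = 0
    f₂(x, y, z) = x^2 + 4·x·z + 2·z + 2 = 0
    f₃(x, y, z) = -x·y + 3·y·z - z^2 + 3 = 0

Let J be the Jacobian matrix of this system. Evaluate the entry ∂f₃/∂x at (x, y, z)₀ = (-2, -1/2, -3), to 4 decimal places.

∂f₃/∂x = -y.
At (-2, -1/2, -3) this is 0.5000.

0.5000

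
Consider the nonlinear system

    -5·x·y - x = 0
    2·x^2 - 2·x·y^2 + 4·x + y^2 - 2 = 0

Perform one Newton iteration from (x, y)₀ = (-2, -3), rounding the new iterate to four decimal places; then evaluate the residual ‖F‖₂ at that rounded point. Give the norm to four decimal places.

6.7258

At (-2, -3): F = (-28.0000, 43.0000).
Jacobian J = [[-5·y - 1, -5·x], [4·x - 2·y^2 + 4, -4·x·y + 2·y]].
At the point, J = [[14.0000, 10.0000], [-22.0000, -30.0000]] (det J = -200.0000).
Solving J·Δ = −F gives Δ = (2.0500, -0.0700).
Then the next iterate is (x, y)₁ = (0.0500, -3.0700).
Re-evaluating at (0.0500, -3.0700): F = (0.7175, 6.687410), so ‖F‖₂ = 6.7258.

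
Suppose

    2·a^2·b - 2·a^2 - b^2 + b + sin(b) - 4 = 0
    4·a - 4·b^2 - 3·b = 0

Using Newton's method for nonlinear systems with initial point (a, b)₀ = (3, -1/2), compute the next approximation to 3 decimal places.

(0.112, -1.447)

At (3, -1/2): F = (-32.22943, 12.500).
Jacobian J = [[4·a·b - 4·a, 2·a^2 - 2·b + cos(b) + 1], [4, -8·b - 3]].
At the point, J = [[-18.000, 20.87758], [4.000, 1.000]] (det J = -101.51033).
Solving J·Δ = −F gives Δ = (-2.888, -0.947).
Then the next iterate is (a, b)₁ = (0.112, -1.447).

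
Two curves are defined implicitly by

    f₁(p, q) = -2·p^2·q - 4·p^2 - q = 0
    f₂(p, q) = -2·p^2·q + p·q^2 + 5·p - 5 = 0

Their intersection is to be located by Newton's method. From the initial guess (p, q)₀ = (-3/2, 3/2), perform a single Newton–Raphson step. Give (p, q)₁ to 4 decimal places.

(-1.1907, -0.4555)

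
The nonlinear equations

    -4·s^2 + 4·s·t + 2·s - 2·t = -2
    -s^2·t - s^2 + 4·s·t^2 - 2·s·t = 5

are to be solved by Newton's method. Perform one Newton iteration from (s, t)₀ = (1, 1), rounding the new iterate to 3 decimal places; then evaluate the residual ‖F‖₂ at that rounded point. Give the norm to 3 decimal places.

78.445

At (1, 1): F = (2.000, -5.000).
Jacobian J = [[-8·s + 4·t + 2, 4·s - 2], [-2·s·t - 2·s + 4·t^2 - 2·t, -s^2 + 8·s·t - 2·s]].
At the point, J = [[-2.000, 2.000], [-2.000, 5.000]] (det J = -6.000).
Solving J·Δ = −F gives Δ = (3.333, 2.333).
Then the next iterate is (s, t)₁ = (4.333, 3.333).
Re-evaluating at (4.333, 3.333): F = (-13.332, 77.30389), so ‖F‖₂ = 78.445.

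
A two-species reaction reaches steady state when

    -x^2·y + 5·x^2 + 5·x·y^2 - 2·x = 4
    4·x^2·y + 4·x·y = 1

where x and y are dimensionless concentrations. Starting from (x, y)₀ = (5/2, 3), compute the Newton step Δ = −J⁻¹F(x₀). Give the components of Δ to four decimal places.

At (5/2, 3): F = (116.0000, 104.0000).
Jacobian J = [[-2·x·y + 10·x + 5·y^2 - 2, -x^2 + 10·x·y], [8·x·y + 4·y, 4·x^2 + 4·x]].
At the point, J = [[53.0000, 68.7500], [72.0000, 35.0000]] (det J = -3095.0000).
Solving J·Δ = −F gives Δ = (-0.9984, -0.9176).

(-0.9984, -0.9176)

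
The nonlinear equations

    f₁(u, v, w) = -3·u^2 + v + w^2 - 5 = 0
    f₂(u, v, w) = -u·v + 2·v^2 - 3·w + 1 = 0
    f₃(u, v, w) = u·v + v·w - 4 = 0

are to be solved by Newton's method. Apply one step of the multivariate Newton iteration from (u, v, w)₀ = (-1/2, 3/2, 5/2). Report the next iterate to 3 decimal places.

(2.507, 1.380, 0.320)

At (-1/2, 3/2, 5/2): F = (2.000, -1.250, -1.000).
Jacobian J = [[-6·u, 1, 2·w], [-v, -u + 4·v, -3], [v, u + w, v]].
At the point, J = [[3.000, 1.000, 5.000], [-1.500, 6.500, -3.000], [1.500, 2.000, 1.500]] (det J = -18.750).
Solving J·Δ = −F gives Δ = (3.007, -0.120, -2.180).
Then the next iterate is (u, v, w)₁ = (2.507, 1.380, 0.320).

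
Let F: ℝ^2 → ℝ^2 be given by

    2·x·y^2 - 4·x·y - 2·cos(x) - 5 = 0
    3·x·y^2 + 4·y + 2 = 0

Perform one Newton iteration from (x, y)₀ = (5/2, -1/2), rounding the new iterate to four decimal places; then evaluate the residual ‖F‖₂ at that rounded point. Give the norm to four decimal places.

228.7169

At (5/2, -1/2): F = (2.852287, 1.8750).
Jacobian J = [[2·y^2 - 4·y + 2·sin(x), 4·x·y - 4·x], [3·y^2, 6·x·y + 4]].
At the point, J = [[3.696944, -15.0000], [0.7500, -3.5000]] (det J = -1.689305).
Solving J·Δ = −F gives Δ = (10.7393, 2.8370).
Then the next iterate is (x, y)₁ = (13.2393, 2.3370).
Re-evaluating at (13.2393, 2.3370): F = (14.289726, 228.270051), so ‖F‖₂ = 228.7169.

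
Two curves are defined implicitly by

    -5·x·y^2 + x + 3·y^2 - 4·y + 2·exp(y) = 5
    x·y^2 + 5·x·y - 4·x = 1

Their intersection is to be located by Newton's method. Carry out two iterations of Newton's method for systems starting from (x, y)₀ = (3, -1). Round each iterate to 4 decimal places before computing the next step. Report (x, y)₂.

(-0.1577, -0.8142)

At (3, -1): F = (-9.264241, -25.0000).
Jacobian J = [[-5·y^2 + 1, -10·x·y + 6·y + 2·exp(y) - 4], [y^2 + 5·y - 4, 2·x·y + 5·x]].
At the point, J = [[-4.0000, 20.735759], [-8.0000, 9.0000]] (det J = 129.886071).
Solving J·Δ = −F gives Δ = (-3.3492, -0.1993).
Then the next iterate is (x, y)₁ = (-0.3492, -1.1993).
Round to (-0.3492, -1.1993) and repeat: F = (6.877079, 1.988516), J = [[-6.191602, -14.780945], [-8.558180, -0.908409]].
Δ = (0.1915, 0.3851), so (x, y)₂ = (-0.1577, -0.8142).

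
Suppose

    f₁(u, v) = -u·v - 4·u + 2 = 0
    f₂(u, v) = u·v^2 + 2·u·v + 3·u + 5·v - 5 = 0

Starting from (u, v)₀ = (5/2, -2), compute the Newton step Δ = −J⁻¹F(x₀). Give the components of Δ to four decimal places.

(2.5000, -3.2000)

At (5/2, -2): F = (-3.0000, -7.5000).
Jacobian J = [[-v - 4, -u], [v^2 + 2·v + 3, 2·u·v + 2·u + 5]].
At the point, J = [[-2.0000, -2.5000], [3.0000, 0.0000]] (det J = 7.5000).
Solving J·Δ = −F gives Δ = (2.5000, -3.2000).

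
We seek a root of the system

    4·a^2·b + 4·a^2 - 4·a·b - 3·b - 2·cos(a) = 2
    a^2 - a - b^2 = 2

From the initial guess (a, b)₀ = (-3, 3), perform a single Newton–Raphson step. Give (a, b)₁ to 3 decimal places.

(-1.890, 1.872)

At (-3, 3): F = (170.97998, 1.000).
Jacobian J = [[8·a·b + 8·a - 4·b + 2·sin(a), 4·a^2 - 4·a - 3], [2·a - 1, -2·b]].
At the point, J = [[-108.28224, 45.000], [-7.000, -6.000]] (det J = 964.69344).
Solving J·Δ = −F gives Δ = (1.110, -1.128).
Then the next iterate is (a, b)₁ = (-1.890, 1.872).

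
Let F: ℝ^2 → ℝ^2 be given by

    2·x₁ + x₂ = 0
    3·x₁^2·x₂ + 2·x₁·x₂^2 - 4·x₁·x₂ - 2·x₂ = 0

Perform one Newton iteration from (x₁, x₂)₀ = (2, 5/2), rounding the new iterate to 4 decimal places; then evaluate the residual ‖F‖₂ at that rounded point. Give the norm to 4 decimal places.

At (2, 5/2): F = (6.5000, 30.0000).
Jacobian J = [[2, 1], [6·x₁·x₂ + 2·x₂^2 - 4·x₂, 3·x₁^2 + 4·x₁·x₂ - 4·x₁ - 2]].
At the point, J = [[2.0000, 1.0000], [32.5000, 22.0000]] (det J = 11.5000).
Solving J·Δ = −F gives Δ = (-9.8261, 13.1522).
Then the next iterate is (x₁, x₂)₁ = (-7.8261, 15.6522).
Re-evaluating at (-7.8261, 15.6522): F = (0.0000, -499.985131), so ‖F‖₂ = 499.9851.

499.9851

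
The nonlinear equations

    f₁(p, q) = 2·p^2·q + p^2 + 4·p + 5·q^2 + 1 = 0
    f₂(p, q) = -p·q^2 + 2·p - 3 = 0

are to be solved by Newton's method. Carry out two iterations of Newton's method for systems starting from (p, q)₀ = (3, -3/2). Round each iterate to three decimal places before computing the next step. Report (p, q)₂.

At (3, -3/2): F = (6.250, -3.750).
Jacobian J = [[4·p·q + 2·p + 4, 2·p^2 + 10·q], [-q^2 + 2, -2·p·q]].
At the point, J = [[-8.000, 3.000], [-0.250, 9.000]] (det J = -71.250).
Solving J·Δ = −F gives Δ = (0.947, 0.443).
Then the next iterate is (p, q)₁ = (3.947, -1.057).
Round to (3.947, -1.057) and repeat: F = (5.01945, 0.48422), J = [[-4.79392, 20.58762], [0.88275, 8.34396]].
Δ = (0.549, -0.116), so (p, q)₂ = (4.496, -1.173).

(4.496, -1.173)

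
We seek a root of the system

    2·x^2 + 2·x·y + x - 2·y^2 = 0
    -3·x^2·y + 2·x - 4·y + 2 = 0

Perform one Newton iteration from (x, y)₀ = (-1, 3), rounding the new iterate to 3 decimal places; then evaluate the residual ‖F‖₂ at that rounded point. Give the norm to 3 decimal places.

At (-1, 3): F = (-23.000, -21.000).
Jacobian J = [[4·x + 2·y + 1, 2·x - 4·y], [-6·x·y + 2, -3·x^2 - 4]].
At the point, J = [[3.000, -14.000], [20.000, -7.000]] (det J = 259.000).
Solving J·Δ = −F gives Δ = (0.514, -1.533).
Then the next iterate is (x, y)₁ = (-0.486, 1.467).
Re-evaluating at (-0.486, 1.467): F = (-5.74371, -5.87950), so ‖F‖₂ = 8.219.

8.219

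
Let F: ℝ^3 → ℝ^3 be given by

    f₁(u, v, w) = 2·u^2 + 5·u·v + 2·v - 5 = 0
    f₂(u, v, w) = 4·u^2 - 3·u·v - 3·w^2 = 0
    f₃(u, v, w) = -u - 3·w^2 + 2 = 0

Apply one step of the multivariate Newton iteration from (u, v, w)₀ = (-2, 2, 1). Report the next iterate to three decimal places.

At (-2, 2, 1): F = (-13.000, 25.000, 1.000).
Jacobian J = [[4·u + 5·v, 5·u + 2, 0], [8·u - 3·v, -3·u, -6·w], [-1, 0, -6·w]].
At the point, J = [[2.000, -8.000, 0.000], [-22.000, 6.000, -6.000], [-1.000, 0.000, -6.000]] (det J = 936.000).
Solving J·Δ = −F gives Δ = (0.731, -1.442, 0.045).
Then the next iterate is (u, v, w)₁ = (-1.269, 0.558, 1.045).

(-1.269, 0.558, 1.045)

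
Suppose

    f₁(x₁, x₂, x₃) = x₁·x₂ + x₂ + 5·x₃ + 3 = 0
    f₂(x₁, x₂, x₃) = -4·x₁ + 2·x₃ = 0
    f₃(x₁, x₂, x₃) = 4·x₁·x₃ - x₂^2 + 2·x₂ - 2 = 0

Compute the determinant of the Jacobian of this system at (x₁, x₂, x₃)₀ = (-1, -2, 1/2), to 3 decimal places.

J = [[x₂, x₁ + 1, 5], [-4, 0, 2], [4·x₃, -2·x₂ + 2, 4·x₁]].
At the point, J = [[-2.000, 0.000, 5.000], [-4.000, 0.000, 2.000], [2.000, 6.000, -4.000]].
det J = -96.000.

-96.000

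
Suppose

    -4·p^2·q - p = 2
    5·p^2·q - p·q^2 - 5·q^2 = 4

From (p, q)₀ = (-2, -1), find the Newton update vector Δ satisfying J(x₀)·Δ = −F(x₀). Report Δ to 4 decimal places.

(-0.1159, 1.1232)

At (-2, -1): F = (16.0000, -27.0000).
Jacobian J = [[-8·p·q - 1, -4·p^2], [10·p·q - q^2, 5·p^2 - 2·p·q - 10·q]].
At the point, J = [[-17.0000, -16.0000], [19.0000, 26.0000]] (det J = -138.0000).
Solving J·Δ = −F gives Δ = (-0.1159, 1.1232).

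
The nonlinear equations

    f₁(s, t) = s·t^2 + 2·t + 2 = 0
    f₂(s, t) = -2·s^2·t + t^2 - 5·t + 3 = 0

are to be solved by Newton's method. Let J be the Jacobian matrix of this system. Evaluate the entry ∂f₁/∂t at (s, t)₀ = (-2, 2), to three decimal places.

-6.000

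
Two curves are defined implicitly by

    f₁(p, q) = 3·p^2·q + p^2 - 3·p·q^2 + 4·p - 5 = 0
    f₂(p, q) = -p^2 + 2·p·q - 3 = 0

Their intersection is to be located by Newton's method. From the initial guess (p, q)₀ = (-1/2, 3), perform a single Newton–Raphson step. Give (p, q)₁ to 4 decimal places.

(0.9734, 7.0638)

At (-1/2, 3): F = (9.0000, -6.2500).
Jacobian J = [[6·p·q + 2·p - 3·q^2 + 4, 3·p^2 - 6·p·q], [-2·p + 2·q, 2·p]].
At the point, J = [[-33.0000, 9.7500], [7.0000, -1.0000]] (det J = -35.2500).
Solving J·Δ = −F gives Δ = (1.4734, 4.0638).
Then the next iterate is (p, q)₁ = (0.9734, 7.0638).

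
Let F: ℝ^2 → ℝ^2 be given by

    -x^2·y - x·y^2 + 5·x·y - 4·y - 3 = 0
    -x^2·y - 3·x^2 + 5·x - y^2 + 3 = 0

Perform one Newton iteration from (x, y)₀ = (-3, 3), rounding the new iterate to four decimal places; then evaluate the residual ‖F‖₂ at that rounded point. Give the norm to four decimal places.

1341.3765

At (-3, 3): F = (-60.0000, -75.0000).
Jacobian J = [[-2·x·y - y^2 + 5·y, -x^2 - 2·x·y + 5·x - 4], [-2·x·y - 6·x + 5, -x^2 - 2·y]].
At the point, J = [[24.0000, -10.0000], [41.0000, -15.0000]] (det J = 50.0000).
Solving J·Δ = −F gives Δ = (-3.0000, -13.2000).
Then the next iterate is (x, y)₁ = (-6.0000, -10.2000).
Re-evaluating at (-6.0000, -10.2000): F = (1335.2400, 128.1600), so ‖F‖₂ = 1341.3765.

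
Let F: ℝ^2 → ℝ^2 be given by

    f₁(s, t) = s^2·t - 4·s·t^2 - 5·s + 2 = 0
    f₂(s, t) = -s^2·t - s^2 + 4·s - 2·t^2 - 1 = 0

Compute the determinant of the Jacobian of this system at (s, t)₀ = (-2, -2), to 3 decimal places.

J = [[2·s·t - 4·t^2 - 5, s^2 - 8·s·t], [-2·s·t - 2·s + 4, -s^2 - 4·t]].
At the point, J = [[-13.000, -28.000], [0.000, 4.000]].
det J = -52.000.

-52.000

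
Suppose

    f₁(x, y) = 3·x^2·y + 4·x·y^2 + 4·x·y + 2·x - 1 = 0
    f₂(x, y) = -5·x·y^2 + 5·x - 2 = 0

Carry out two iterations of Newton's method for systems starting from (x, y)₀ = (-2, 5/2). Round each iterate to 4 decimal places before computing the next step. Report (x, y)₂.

At (-2, 5/2): F = (-45.0000, 50.5000).
Jacobian J = [[6·x·y + 4·y^2 + 4·y + 2, 3·x^2 + 8·x·y + 4·x], [-5·y^2 + 5, -10·x·y]].
At the point, J = [[7.0000, -36.0000], [-26.2500, 50.0000]] (det J = -595.0000).
Solving J·Δ = −F gives Δ = (-0.7261, -1.3912).
Then the next iterate is (x, y)₁ = (-2.7261, 1.1088).
Round to (-2.7261, 1.1088) and repeat: F = (-7.228732, 1.127347), J = [[-6.783248, -12.791134], [-1.147187, 30.226997]].
Δ = (-0.9289, -0.0725), so (x, y)₂ = (-3.6550, 1.0363).

(-3.6550, 1.0363)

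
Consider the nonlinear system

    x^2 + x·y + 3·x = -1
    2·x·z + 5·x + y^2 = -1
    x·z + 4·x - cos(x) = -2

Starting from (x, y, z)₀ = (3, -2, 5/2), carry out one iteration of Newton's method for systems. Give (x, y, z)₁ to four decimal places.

(1.7848, -3.4978, -2.3065)

At (3, -2, 5/2): F = (13.0000, 35.0000, 22.489992).
Jacobian J = [[2·x + y + 3, x, 0], [2·z + 5, 2·y, 2·x], [z + sin(x) + 4, 0, x]].
At the point, J = [[7.0000, 3.0000, 0.0000], [10.0000, -4.0000, 6.0000], [6.641120, 0.0000, 3.0000]] (det J = -54.459840).
Solving J·Δ = −F gives Δ = (-1.2152, -1.4978, -4.8065).
Then the next iterate is (x, y, z)₁ = (1.7848, -3.4978, -2.3065).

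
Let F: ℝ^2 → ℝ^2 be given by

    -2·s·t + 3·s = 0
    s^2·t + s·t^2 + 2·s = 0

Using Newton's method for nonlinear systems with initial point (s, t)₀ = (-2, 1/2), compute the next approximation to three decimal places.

At (-2, 1/2): F = (-4.000, -2.500).
Jacobian J = [[-2·t + 3, -2·s], [2·s·t + t^2 + 2, s^2 + 2·s·t]].
At the point, J = [[2.000, 4.000], [0.250, 2.000]] (det J = 3.000).
Solving J·Δ = −F gives Δ = (-0.667, 1.333).
Then the next iterate is (s, t)₁ = (-2.667, 1.833).

(-2.667, 1.833)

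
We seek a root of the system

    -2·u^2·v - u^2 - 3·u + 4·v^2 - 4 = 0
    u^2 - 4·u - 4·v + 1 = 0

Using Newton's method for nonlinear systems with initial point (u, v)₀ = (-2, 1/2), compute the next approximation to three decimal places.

At (-2, 1/2): F = (-5.000, 11.000).
Jacobian J = [[-4·u·v - 2·u - 3, -2·u^2 + 8·v], [2·u - 4, -4]].
At the point, J = [[5.000, -4.000], [-8.000, -4.000]] (det J = -52.000).
Solving J·Δ = −F gives Δ = (1.231, 0.288).
Then the next iterate is (u, v)₁ = (-0.769, 0.788).

(-0.769, 0.788)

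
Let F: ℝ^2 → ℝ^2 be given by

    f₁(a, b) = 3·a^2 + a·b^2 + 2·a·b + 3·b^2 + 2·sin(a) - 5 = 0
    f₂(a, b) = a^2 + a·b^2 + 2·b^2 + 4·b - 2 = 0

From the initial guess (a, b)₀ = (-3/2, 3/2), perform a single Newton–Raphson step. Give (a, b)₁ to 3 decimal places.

(-2.493, 0.024)

At (-3/2, 3/2): F = (-1.36999, 7.375).
Jacobian J = [[6·a + b^2 + 2·b + 2·cos(a), 2·a·b + 2·a + 6·b], [2·a + b^2, 2·a·b + 4·b + 4]].
At the point, J = [[-3.60853, 1.500], [-0.750, 5.500]] (det J = -18.72189).
Solving J·Δ = −F gives Δ = (-0.993, -1.476).
Then the next iterate is (a, b)₁ = (-2.493, 0.024).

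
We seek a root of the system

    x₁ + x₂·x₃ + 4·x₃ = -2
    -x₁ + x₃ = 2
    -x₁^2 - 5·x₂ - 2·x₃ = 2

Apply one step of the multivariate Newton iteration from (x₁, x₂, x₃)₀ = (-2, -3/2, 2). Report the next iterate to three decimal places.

(-2.140, -1.256, -0.140)

At (-2, -3/2, 2): F = (5.000, 2.000, -2.500).
Jacobian J = [[1, x₃, x₂ + 4], [-1, 0, 1], [-2·x₁, -5, -2]].
At the point, J = [[1.000, 2.000, 2.500], [-1.000, 0.000, 1.000], [4.000, -5.000, -2.000]] (det J = 21.500).
Solving J·Δ = −F gives Δ = (-0.140, 0.244, -2.140).
Then the next iterate is (x₁, x₂, x₃)₁ = (-2.140, -1.256, -0.140).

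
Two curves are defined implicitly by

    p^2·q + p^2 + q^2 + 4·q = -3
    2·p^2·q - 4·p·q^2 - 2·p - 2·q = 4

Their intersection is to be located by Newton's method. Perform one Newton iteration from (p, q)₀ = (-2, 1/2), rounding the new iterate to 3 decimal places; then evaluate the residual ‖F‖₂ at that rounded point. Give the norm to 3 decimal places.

88.435

At (-2, 1/2): F = (11.250, 5.000).
Jacobian J = [[2·p·q + 2·p, p^2 + 2·q + 4], [4·p·q - 4·q^2 - 2, 2·p^2 - 8·p·q - 2]].
At the point, J = [[-6.000, 9.000], [-7.000, 14.000]] (det J = -21.000).
Solving J·Δ = −F gives Δ = (5.357, 2.321).
Then the next iterate is (p, q)₁ = (3.357, 2.821).
Re-evaluating at (3.357, 2.821): F = (65.30261, -59.63434), so ‖F‖₂ = 88.435.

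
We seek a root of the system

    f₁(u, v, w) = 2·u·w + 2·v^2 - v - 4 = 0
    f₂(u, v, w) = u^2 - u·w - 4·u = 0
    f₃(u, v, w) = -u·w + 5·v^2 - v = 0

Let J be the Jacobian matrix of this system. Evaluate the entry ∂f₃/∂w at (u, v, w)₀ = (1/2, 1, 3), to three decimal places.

-0.500

∂f₃/∂w = -u.
At (1/2, 1, 3) this is -0.500.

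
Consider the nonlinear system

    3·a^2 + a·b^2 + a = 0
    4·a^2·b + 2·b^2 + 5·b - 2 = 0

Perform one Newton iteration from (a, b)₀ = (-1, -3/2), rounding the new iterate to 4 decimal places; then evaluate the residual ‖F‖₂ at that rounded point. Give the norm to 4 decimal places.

4.8467

At (-1, -3/2): F = (-0.2500, -11.0000).
Jacobian J = [[6·a + b^2 + 1, 2·a·b], [8·a·b, 4·a^2 + 4·b + 5]].
At the point, J = [[-2.7500, 3.0000], [12.0000, 3.0000]] (det J = -44.2500).
Solving J·Δ = −F gives Δ = (0.7288, 0.7514).
Then the next iterate is (a, b)₁ = (-0.2712, -0.7486).
Re-evaluating at (-0.2712, -0.7486): F = (-0.202533, -4.842433), so ‖F‖₂ = 4.8467.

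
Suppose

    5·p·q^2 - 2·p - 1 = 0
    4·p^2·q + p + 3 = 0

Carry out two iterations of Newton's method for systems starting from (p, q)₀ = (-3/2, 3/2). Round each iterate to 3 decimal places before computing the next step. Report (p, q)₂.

(-0.059, 0.982)

At (-3/2, 3/2): F = (-14.875, 15.000).
Jacobian J = [[5·q^2 - 2, 10·p·q], [8·p·q + 1, 4·p^2]].
At the point, J = [[9.250, -22.500], [-17.000, 9.000]] (det J = -299.250).
Solving J·Δ = −F gives Δ = (0.680, -0.381).
Then the next iterate is (p, q)₁ = (-0.820, 1.119).
Round to (-0.820, 1.119) and repeat: F = (-4.49386, 5.18966), J = [[4.26081, -9.17580], [-6.34064, 2.68960]].
Δ = (0.761, -0.137), so (p, q)₂ = (-0.059, 0.982).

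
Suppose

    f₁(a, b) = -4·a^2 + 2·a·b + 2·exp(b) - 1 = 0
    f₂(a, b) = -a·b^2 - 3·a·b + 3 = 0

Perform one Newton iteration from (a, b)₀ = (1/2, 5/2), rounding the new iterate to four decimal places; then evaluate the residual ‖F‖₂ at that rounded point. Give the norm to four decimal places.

8.6692

At (1/2, 5/2): F = (24.864988, -3.8750).
Jacobian J = [[-8·a + 2·b, 2·a + 2·exp(b)], [-b^2 - 3·b, -2·a·b - 3·a]].
At the point, J = [[1.0000, 25.364988], [-13.7500, -4.0000]] (det J = 344.768584).
Solving J·Δ = −F gives Δ = (0.0034, -0.9804).
Then the next iterate is (a, b)₁ = (0.5034, 1.5196).
Re-evaluating at (0.5034, 1.5196): F = (8.657080, -0.457343), so ‖F‖₂ = 8.6692.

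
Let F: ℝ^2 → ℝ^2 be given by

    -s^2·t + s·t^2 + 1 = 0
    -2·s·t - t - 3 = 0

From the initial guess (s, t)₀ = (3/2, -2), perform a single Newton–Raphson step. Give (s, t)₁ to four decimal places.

At (3/2, -2): F = (11.5000, 5.0000).
Jacobian J = [[-2·s·t + t^2, -s^2 + 2·s·t], [-2·t, -2·s - 1]].
At the point, J = [[10.0000, -8.2500], [4.0000, -4.0000]] (det J = -7.0000).
Solving J·Δ = −F gives Δ = (-0.6786, 0.5714).
Then the next iterate is (s, t)₁ = (0.8214, -1.4286).

(0.8214, -1.4286)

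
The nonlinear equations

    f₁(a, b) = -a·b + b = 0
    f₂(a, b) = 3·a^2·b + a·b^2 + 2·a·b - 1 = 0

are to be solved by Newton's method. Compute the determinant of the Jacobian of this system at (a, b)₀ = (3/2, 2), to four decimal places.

J = [[-b, -a + 1], [6·a·b + b^2 + 2·b, 3·a^2 + 2·a·b + 2·a]].
At the point, J = [[-2.0000, -0.5000], [26.0000, 15.7500]].
det J = -18.5000.

-18.5000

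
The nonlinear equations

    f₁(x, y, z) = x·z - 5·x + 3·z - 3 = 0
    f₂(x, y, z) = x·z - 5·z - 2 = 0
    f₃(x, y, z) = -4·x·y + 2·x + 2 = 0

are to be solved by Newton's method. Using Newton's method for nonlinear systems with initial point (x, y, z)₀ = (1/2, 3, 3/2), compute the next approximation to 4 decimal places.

(-2.5238, 16.6190, -1.4524)

At (1/2, 3, 3/2): F = (-0.2500, -8.7500, -3.0000).
Jacobian J = [[z - 5, 0, x + 3], [z, 0, x - 5], [-4·y + 2, -4·x, 0]].
At the point, J = [[-3.5000, 0.0000, 3.5000], [1.5000, 0.0000, -4.5000], [-10.0000, -2.0000, 0.0000]] (det J = 21.0000).
Solving J·Δ = −F gives Δ = (-3.0238, 13.6190, -2.9524).
Then the next iterate is (x, y, z)₁ = (-2.5238, 16.6190, -1.4524).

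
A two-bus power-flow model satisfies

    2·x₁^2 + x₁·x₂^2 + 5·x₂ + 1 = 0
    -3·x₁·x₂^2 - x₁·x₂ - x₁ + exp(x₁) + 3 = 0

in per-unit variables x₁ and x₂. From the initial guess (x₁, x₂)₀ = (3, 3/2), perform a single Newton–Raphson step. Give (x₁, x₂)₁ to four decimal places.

At (3, 3/2): F = (33.2500, -4.664463).
Jacobian J = [[4·x₁ + x₂^2, 2·x₁·x₂ + 5], [-3·x₂^2 - x₂ + exp(x₁) - 1, -6·x₁·x₂ - x₁]].
At the point, J = [[14.2500, 14.0000], [10.835537, -30.0000]] (det J = -579.197517).
Solving J·Δ = −F gives Δ = (-1.6095, -0.7368).
Then the next iterate is (x₁, x₂)₁ = (1.3905, 0.7632).

(1.3905, 0.7632)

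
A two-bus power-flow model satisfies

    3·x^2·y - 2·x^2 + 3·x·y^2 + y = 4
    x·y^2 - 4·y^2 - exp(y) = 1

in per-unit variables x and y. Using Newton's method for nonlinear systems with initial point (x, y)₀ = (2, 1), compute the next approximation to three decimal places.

(3.332, 0.347)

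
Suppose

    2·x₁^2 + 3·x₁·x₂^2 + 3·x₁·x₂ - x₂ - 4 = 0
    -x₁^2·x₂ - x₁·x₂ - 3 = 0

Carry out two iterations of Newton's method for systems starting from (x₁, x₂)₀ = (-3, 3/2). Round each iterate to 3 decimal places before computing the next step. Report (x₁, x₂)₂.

(-0.499, 0.262)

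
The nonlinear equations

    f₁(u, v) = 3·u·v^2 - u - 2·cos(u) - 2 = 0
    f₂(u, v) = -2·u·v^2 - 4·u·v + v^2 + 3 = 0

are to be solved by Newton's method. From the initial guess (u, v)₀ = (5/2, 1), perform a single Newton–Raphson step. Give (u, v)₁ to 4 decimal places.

(-0.0315, 1.2327)

At (5/2, 1): F = (4.602287, -11.0000).
Jacobian J = [[3·v^2 + 2·sin(u) - 1, 6·u·v], [-2·v^2 - 4·v, -4·u·v - 4·u + 2·v]].
At the point, J = [[3.196944, 15.0000], [-6.0000, -18.0000]] (det J = 32.455003).
Solving J·Δ = −F gives Δ = (-2.5315, 0.2327).
Then the next iterate is (u, v)₁ = (-0.0315, 1.2327).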